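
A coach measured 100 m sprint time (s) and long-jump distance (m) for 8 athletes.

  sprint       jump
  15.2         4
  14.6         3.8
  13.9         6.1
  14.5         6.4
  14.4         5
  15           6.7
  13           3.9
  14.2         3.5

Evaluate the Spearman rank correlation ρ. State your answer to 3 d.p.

0.262

Rank sprint: 8, 6, 2, 5, 4, 7, 1, 3
Rank jump: 4, 2, 6, 7, 5, 8, 3, 1
d = rank(sprint) − rank(jump): 4, 4, -4, -2, -1, -1, -2, 2; Σd² = 62
ρ = 1 − 6Σd² / [n(n²−1)] = 1 − 6×62 / (8×63) = 1 − 372/504 ≈ 0.262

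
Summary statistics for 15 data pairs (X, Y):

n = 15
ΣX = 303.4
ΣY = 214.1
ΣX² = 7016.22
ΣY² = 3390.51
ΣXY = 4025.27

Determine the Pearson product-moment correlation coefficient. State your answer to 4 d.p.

-0.5627

r = (nΣXY − ΣXΣY) / √[(nΣX² − (ΣX)²)(nΣY² − (ΣY)²)]
Numerator: 15×4025.27 − 303.4×214.1 = -4578.89
Denominator: √[(105243.3 − 92051.56)(50857.65 − 45838.81)] = √[13191.74 × 5018.84] = 8136.7827
r = -4578.89 / 8136.7827 ≈ -0.5627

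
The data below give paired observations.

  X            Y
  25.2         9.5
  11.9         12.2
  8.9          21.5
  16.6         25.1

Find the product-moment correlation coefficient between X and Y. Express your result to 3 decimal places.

-0.482

n = 4, ΣX = 62.6, ΣY = 68.3, ΣX² = 1131.42, ΣY² = 1331.35, ΣXY = 992.59
nΣXY − ΣXΣY = 3970.36 − 4275.58 = -305.22
nΣX² − (ΣX)² = 4525.68 − 3918.76 = 606.92; nΣY² − (ΣY)² = 5325.4 − 4664.89 = 660.51
r = -305.22 / √(606.92 × 660.51) = -305.22 / 633.1483 ≈ -0.482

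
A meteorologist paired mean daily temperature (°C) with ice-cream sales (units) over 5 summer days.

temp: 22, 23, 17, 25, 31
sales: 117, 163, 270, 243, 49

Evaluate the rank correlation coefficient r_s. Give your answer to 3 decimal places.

Rank temp: 2, 3, 1, 4, 5
Rank sales: 2, 3, 5, 4, 1
d = rank(temp) − rank(sales): 0, 0, -4, 0, 4; Σd² = 32
ρ = 1 − 6Σd² / [n(n²−1)] = 1 − 6×32 / (5×24) = 1 − 192/120 ≈ -0.600

-0.600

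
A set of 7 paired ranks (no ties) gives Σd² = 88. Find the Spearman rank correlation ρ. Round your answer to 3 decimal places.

ρ = 1 − 6Σd² / [n(n²−1)] = 1 − 6×88 / (7×48)
  = 1 − 528/336 = 1 − 1.5714 ≈ -0.571

-0.571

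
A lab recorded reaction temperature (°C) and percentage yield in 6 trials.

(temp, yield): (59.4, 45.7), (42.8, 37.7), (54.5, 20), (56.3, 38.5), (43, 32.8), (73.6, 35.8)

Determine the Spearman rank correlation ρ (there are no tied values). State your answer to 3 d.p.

0.314

Rank temp: 5, 1, 3, 4, 2, 6
Rank yield: 6, 4, 1, 5, 2, 3
d = rank(temp) − rank(yield): -1, -3, 2, -1, 0, 3; Σd² = 24
ρ = 1 − 6Σd² / [n(n²−1)] = 1 − 6×24 / (6×35) = 1 − 144/210 ≈ 0.314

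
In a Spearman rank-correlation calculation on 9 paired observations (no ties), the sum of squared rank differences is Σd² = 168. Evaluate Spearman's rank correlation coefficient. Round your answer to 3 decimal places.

ρ = 1 − 6Σd² / [n(n²−1)] = 1 − 6×168 / (9×80)
  = 1 − 1008/720 = 1 − 1.4000 ≈ -0.400

-0.400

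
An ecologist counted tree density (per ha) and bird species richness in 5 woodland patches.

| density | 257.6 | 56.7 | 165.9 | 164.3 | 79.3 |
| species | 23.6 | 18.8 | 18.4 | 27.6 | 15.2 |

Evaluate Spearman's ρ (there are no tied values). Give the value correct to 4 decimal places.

Rank density: 5, 1, 4, 3, 2
Rank species: 4, 3, 2, 5, 1
d = rank(density) − rank(species): 1, -2, 2, -2, 1; Σd² = 14
ρ = 1 − 6Σd² / [n(n²−1)] = 1 − 6×14 / (5×24) = 1 − 84/120 ≈ 0.3000

0.3000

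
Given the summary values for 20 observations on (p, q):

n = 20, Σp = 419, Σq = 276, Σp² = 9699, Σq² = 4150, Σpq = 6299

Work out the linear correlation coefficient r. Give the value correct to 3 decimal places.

0.922

r = (nΣpq − ΣpΣq) / √[(nΣp² − (Σp)²)(nΣq² − (Σq)²)]
Numerator: 20×6299 − 419×276 = 10336
Denominator: √[(193980 − 175561)(83000 − 76176)] = √[18419 × 6824] = 11211.2112
r = 10336 / 11211.2112 ≈ 0.922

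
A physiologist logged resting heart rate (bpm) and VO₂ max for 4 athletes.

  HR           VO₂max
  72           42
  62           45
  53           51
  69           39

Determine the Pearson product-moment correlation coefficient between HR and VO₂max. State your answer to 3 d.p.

-0.924

n = 4, Σx = 256, Σy = 177, Σx² = 16598, Σy² = 7911, Σxy = 11208
nΣxy − ΣxΣy = 44832 − 45312 = -480
nΣx² − (Σx)² = 66392 − 65536 = 856; nΣy² − (Σy)² = 31644 − 31329 = 315
r = -480 / √(856 × 315) = -480 / 519.2687 ≈ -0.924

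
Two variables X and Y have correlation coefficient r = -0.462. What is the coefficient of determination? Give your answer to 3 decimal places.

0.213

r² = (-0.462)² = 0.213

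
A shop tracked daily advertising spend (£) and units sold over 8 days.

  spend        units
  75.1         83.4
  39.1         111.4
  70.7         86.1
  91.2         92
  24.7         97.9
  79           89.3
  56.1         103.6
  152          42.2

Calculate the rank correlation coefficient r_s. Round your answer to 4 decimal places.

-0.7143

Rank spend: 5, 2, 4, 7, 1, 6, 3, 8
Rank units: 2, 8, 3, 5, 6, 4, 7, 1
d = rank(spend) − rank(units): 3, -6, 1, 2, -5, 2, -4, 7; Σd² = 144
ρ = 1 − 6Σd² / [n(n²−1)] = 1 − 6×144 / (8×63) = 1 − 864/504 ≈ -0.7143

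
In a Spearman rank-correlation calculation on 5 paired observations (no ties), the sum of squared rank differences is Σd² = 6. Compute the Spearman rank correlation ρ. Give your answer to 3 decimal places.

ρ = 1 − 6Σd² / [n(n²−1)] = 1 − 6×6 / (5×24)
  = 1 − 36/120 = 1 − 0.3000 ≈ 0.700

0.700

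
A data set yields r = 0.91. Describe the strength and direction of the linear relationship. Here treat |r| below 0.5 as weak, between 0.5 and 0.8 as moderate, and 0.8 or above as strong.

strong positive

r = 0.91 > 0 so the relationship is positive.
|r| = 0.91, which falls in the strong range.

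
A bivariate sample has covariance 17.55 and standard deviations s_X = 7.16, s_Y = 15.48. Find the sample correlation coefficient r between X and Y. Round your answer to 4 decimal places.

r = Cov(X,Y) / (s_X · s_Y) = 17.55 / (7.16 × 15.48)
  = 17.55 / 110.8368 ≈ 0.1583

0.1583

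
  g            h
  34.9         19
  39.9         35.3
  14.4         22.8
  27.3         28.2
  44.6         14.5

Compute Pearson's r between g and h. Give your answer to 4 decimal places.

n = 5, Σg = 161.1, Σh = 119.8, Σg² = 5751.83, Σh² = 3132.42, Σgh = 3816.45
nΣgh − ΣgΣh = 19082.25 − 19299.78 = -217.53
nΣg² − (Σg)² = 28759.15 − 25953.21 = 2805.94; nΣh² − (Σh)² = 15662.1 − 14352.04 = 1310.06
r = -217.53 / √(2805.94 × 1310.06) = -217.53 / 1917.2767 ≈ -0.1135

-0.1135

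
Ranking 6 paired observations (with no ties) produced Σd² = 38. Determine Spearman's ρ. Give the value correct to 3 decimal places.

-0.086

ρ = 1 − 6Σd² / [n(n²−1)] = 1 − 6×38 / (6×35)
  = 1 − 228/210 = 1 − 1.0857 ≈ -0.086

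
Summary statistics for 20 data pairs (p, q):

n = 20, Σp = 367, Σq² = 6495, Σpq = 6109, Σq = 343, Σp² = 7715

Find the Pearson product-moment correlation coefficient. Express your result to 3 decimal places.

r = (nΣpq − ΣpΣq) / √[(nΣp² − (Σp)²)(nΣq² − (Σq)²)]
Numerator: 20×6109 − 367×343 = -3701
Denominator: √[(154300 − 134689)(129900 − 117649)] = √[19611 × 12251] = 15500.1407
r = -3701 / 15500.1407 ≈ -0.239

-0.239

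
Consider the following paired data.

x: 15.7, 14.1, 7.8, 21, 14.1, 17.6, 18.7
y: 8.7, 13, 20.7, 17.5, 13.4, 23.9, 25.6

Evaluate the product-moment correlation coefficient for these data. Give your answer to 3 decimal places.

0.158

n = 7, Σx = 109, Σy = 122.8, Σx² = 1805.4, Σy² = 2385.56, Σxy = 1937.15
nΣxy − ΣxΣy = 13560.05 − 13385.2 = 174.85
nΣx² − (Σx)² = 12637.8 − 11881 = 756.8; nΣy² − (Σy)² = 16698.92 − 15079.84 = 1619.08
r = 174.85 / √(756.8 × 1619.08) = 174.85 / 1106.9416 ≈ 0.158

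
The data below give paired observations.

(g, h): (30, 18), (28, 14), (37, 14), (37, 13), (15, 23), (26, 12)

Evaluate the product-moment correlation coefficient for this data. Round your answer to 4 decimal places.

n = 6, Σg = 173, Σh = 94, Σg² = 5323, Σh² = 1558, Σgh = 2588
nΣgh − ΣgΣh = 15528 − 16262 = -734
nΣg² − (Σg)² = 31938 − 29929 = 2009; nΣh² − (Σh)² = 9348 − 8836 = 512
r = -734 / √(2009 × 512) = -734 / 1014.2031 ≈ -0.7237

-0.7237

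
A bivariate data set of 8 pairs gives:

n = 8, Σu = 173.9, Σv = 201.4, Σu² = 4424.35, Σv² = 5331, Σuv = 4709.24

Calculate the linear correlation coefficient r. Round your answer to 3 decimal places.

0.808

r = (nΣuv − ΣuΣv) / √[(nΣu² − (Σu)²)(nΣv² − (Σv)²)]
Numerator: 8×4709.24 − 173.9×201.4 = 2650.46
Denominator: √[(35394.8 − 30241.21)(42648 − 40561.96)] = √[5153.59 × 2086.04] = 3278.8100
r = 2650.46 / 3278.8100 ≈ 0.808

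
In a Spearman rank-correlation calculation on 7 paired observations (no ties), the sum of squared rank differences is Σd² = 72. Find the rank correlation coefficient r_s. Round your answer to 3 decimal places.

-0.286

ρ = 1 − 6Σd² / [n(n²−1)] = 1 − 6×72 / (7×48)
  = 1 − 432/336 = 1 − 1.2857 ≈ -0.286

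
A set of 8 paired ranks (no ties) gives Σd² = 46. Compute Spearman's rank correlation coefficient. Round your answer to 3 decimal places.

0.452

ρ = 1 − 6Σd² / [n(n²−1)] = 1 − 6×46 / (8×63)
  = 1 − 276/504 = 1 − 0.5476 ≈ 0.452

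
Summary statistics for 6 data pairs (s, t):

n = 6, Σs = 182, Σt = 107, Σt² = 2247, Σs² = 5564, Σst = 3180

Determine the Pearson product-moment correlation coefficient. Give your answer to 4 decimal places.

r = (nΣst − ΣsΣt) / √[(nΣs² − (Σs)²)(nΣt² − (Σt)²)]
Numerator: 6×3180 − 182×107 = -394
Denominator: √[(33384 − 33124)(13482 − 11449)] = √[260 × 2033] = 727.0351
r = -394 / 727.0351 ≈ -0.5419

-0.5419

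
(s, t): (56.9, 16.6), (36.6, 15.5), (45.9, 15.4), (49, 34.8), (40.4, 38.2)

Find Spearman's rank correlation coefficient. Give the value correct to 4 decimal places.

Rank s: 5, 1, 3, 4, 2
Rank t: 3, 2, 1, 4, 5
d = rank(s) − rank(t): 2, -1, 2, 0, -3; Σd² = 18
ρ = 1 − 6Σd² / [n(n²−1)] = 1 − 6×18 / (5×24) = 1 − 108/120 ≈ 0.1000

0.1000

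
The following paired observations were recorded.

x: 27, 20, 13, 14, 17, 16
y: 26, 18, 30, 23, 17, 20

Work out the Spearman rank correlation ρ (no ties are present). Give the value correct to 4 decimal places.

-0.3714

Rank x: 6, 5, 1, 2, 4, 3
Rank y: 5, 2, 6, 4, 1, 3
d = rank(x) − rank(y): 1, 3, -5, -2, 3, 0; Σd² = 48
ρ = 1 − 6Σd² / [n(n²−1)] = 1 − 6×48 / (6×35) = 1 − 288/210 ≈ -0.3714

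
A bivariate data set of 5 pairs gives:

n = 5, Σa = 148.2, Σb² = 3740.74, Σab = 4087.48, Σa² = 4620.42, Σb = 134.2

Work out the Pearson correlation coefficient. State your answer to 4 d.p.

0.6175

r = (nΣab − ΣaΣb) / √[(nΣa² − (Σa)²)(nΣb² − (Σb)²)]
Numerator: 5×4087.48 − 148.2×134.2 = 548.96
Denominator: √[(23102.1 − 21963.24)(18703.7 − 18009.64)] = √[1138.86 × 694.06] = 889.0653
r = 548.96 / 889.0653 ≈ 0.6175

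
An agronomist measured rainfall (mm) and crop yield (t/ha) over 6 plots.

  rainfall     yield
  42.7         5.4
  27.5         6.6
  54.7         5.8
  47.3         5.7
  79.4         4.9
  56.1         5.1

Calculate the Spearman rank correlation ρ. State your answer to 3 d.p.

Rank rainfall: 2, 1, 4, 3, 6, 5
Rank yield: 3, 6, 5, 4, 1, 2
d = rank(rainfall) − rank(yield): -1, -5, -1, -1, 5, 3; Σd² = 62
ρ = 1 − 6Σd² / [n(n²−1)] = 1 − 6×62 / (6×35) = 1 − 372/210 ≈ -0.771

-0.771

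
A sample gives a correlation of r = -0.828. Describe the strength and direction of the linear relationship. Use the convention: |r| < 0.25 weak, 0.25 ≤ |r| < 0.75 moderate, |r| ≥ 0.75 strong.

strong negative

r = -0.828 < 0 so the relationship is negative.
|r| = 0.828, which falls in the strong range.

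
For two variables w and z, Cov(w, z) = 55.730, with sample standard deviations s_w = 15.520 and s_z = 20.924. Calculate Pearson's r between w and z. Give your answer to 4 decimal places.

0.1716

r = Cov(w,z) / (s_w · s_z) = 55.730 / (15.520 × 20.924)
  = 55.730 / 324.7405 ≈ 0.1716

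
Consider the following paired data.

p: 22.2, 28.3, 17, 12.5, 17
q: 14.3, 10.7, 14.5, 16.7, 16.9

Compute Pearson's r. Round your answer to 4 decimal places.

n = 5, Σp = 97, Σq = 73.1, Σp² = 2027.98, Σq² = 1093.73, Σpq = 1362.82
nΣpq − ΣpΣq = 6814.1 − 7090.7 = -276.6
nΣp² − (Σp)² = 10139.9 − 9409 = 730.9; nΣq² − (Σq)² = 5468.65 − 5343.61 = 125.04
r = -276.6 / √(730.9 × 125.04) = -276.6 / 302.3107 ≈ -0.9150

-0.9150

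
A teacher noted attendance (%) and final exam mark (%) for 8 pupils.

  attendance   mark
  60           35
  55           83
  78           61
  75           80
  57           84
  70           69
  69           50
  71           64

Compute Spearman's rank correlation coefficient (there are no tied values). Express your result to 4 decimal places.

-0.3095

Rank attendance: 3, 1, 8, 7, 2, 5, 4, 6
Rank mark: 1, 7, 3, 6, 8, 5, 2, 4
d = rank(attendance) − rank(mark): 2, -6, 5, 1, -6, 0, 2, 2; Σd² = 110
ρ = 1 − 6Σd² / [n(n²−1)] = 1 − 6×110 / (8×63) = 1 − 660/504 ≈ -0.3095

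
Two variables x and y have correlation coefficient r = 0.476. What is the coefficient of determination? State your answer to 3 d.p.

r² = (0.476)² = 0.227

0.227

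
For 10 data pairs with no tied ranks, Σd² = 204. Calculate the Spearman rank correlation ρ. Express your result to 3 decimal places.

ρ = 1 − 6Σd² / [n(n²−1)] = 1 − 6×204 / (10×99)
  = 1 − 1224/990 = 1 − 1.2364 ≈ -0.236

-0.236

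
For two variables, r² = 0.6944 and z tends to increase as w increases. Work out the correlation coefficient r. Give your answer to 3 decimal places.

|r| = √0.6944 = 0.833
The association is positive, so r = 0.833.

0.833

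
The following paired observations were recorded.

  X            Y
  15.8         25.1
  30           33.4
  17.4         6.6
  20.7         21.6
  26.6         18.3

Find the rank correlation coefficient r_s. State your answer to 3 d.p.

Rank X: 1, 5, 2, 3, 4
Rank Y: 4, 5, 1, 3, 2
d = rank(X) − rank(Y): -3, 0, 1, 0, 2; Σd² = 14
ρ = 1 − 6Σd² / [n(n²−1)] = 1 − 6×14 / (5×24) = 1 − 84/120 ≈ 0.300

0.300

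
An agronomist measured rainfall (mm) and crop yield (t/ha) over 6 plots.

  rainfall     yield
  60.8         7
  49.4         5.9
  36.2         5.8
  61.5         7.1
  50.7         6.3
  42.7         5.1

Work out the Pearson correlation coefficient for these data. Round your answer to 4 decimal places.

0.8641

n = 6, Σx = 301.3, Σy = 37.2, Σx² = 15623.47, Σy² = 233.56, Σxy = 1900.85
nΣxy − ΣxΣy = 11405.1 − 11208.36 = 196.74
nΣx² − (Σx)² = 93740.82 − 90781.69 = 2959.13; nΣy² − (Σy)² = 1401.36 − 1383.84 = 17.52
r = 196.74 / √(2959.13 × 17.52) = 196.74 / 227.6927 ≈ 0.8641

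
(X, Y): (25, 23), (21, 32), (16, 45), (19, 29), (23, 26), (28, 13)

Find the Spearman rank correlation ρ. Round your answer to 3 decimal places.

Rank X: 5, 3, 1, 2, 4, 6
Rank Y: 2, 5, 6, 4, 3, 1
d = rank(X) − rank(Y): 3, -2, -5, -2, 1, 5; Σd² = 68
ρ = 1 − 6Σd² / [n(n²−1)] = 1 − 6×68 / (6×35) = 1 − 408/210 ≈ -0.943

-0.943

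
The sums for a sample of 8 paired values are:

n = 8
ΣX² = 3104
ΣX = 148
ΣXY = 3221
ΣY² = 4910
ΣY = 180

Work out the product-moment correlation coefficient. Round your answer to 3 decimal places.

r = (nΣXY − ΣXΣY) / √[(nΣX² − (ΣX)²)(nΣY² − (ΣY)²)]
Numerator: 8×3221 − 148×180 = -872
Denominator: √[(24832 − 21904)(39280 − 32400)] = √[2928 × 6880] = 4488.2781
r = -872 / 4488.2781 ≈ -0.194

-0.194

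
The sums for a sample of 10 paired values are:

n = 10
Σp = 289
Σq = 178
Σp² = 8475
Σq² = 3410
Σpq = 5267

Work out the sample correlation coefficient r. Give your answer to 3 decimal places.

0.713

r = (nΣpq − ΣpΣq) / √[(nΣp² − (Σp)²)(nΣq² − (Σq)²)]
Numerator: 10×5267 − 289×178 = 1228
Denominator: √[(84750 − 83521)(34100 − 31684)] = √[1229 × 2416] = 1723.1552
r = 1228 / 1723.1552 ≈ 0.713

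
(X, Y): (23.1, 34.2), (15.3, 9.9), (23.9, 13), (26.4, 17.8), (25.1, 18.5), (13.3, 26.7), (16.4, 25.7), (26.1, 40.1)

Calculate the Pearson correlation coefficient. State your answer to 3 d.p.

n = 8, ΣX = 169.6, ΣY = 185.9, ΣX² = 3792.94, ΣY² = 5077.13, ΣXY = 4009.66
nΣXY − ΣXΣY = 32077.28 − 31528.64 = 548.64
nΣX² − (ΣX)² = 30343.52 − 28764.16 = 1579.36; nΣY² − (ΣY)² = 40617.04 − 34558.81 = 6058.23
r = 548.64 / √(1579.36 × 6058.23) = 548.64 / 3093.2388 ≈ 0.177

0.177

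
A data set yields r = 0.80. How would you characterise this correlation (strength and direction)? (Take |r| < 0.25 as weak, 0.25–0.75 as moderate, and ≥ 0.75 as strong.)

strong positive

r = 0.80 > 0 so the relationship is positive.
|r| = 0.80, which falls in the strong range.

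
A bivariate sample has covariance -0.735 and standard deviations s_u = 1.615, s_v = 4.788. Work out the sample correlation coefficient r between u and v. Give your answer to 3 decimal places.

r = Cov(u,v) / (s_u · s_v) = -0.735 / (1.615 × 4.788)
  = -0.735 / 7.7326 ≈ -0.095

-0.095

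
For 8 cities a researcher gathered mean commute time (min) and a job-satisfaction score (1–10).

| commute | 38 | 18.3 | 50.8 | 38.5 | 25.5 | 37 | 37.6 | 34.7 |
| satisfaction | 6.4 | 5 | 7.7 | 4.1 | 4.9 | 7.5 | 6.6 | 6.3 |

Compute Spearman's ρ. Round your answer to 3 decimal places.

0.381

Rank commute: 6, 1, 8, 7, 2, 4, 5, 3
Rank satisfaction: 5, 3, 8, 1, 2, 7, 6, 4
d = rank(commute) − rank(satisfaction): 1, -2, 0, 6, 0, -3, -1, -1; Σd² = 52
ρ = 1 − 6Σd² / [n(n²−1)] = 1 − 6×52 / (8×63) = 1 − 312/504 ≈ 0.381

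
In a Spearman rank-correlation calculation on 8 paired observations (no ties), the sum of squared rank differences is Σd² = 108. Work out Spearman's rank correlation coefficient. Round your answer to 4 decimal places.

-0.2857

ρ = 1 − 6Σd² / [n(n²−1)] = 1 − 6×108 / (8×63)
  = 1 − 648/504 = 1 − 1.28571 ≈ -0.2857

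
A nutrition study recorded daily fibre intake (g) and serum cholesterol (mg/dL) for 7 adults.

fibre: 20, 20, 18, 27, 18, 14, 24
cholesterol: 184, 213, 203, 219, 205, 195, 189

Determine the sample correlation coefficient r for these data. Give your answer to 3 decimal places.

0.316

n = 7, Σx = 141, Σy = 1408, Σx² = 2949, Σy² = 284166, Σxy = 28463
nΣxy − ΣxΣy = 199241 − 198528 = 713
nΣx² − (Σx)² = 20643 − 19881 = 762; nΣy² − (Σy)² = 1989162 − 1982464 = 6698
r = 713 / √(762 × 6698) = 713 / 2259.1760 ≈ 0.316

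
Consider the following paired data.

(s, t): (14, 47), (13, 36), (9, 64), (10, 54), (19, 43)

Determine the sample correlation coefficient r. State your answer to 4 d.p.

-0.6700

n = 5, Σs = 65, Σt = 244, Σs² = 907, Σt² = 12366, Σst = 3059
nΣst − ΣsΣt = 15295 − 15860 = -565
nΣs² − (Σs)² = 4535 − 4225 = 310; nΣt² − (Σt)² = 61830 − 59536 = 2294
r = -565 / √(310 × 2294) = -565 / 843.2912 ≈ -0.6700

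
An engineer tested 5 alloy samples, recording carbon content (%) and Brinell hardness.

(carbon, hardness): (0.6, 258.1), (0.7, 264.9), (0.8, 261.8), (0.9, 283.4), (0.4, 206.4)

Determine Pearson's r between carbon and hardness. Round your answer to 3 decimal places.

n = 5, Σx = 3.4, Σy = 1274.6, Σx² = 2.46, Σy² = 328243.38, Σxy = 887.35
nΣxy − ΣxΣy = 4436.75 − 4333.64 = 103.11
nΣx² − (Σx)² = 12.3 − 11.56 = 0.74; nΣy² − (Σy)² = 1641216.9 − 1624605.16 = 16611.74
r = 103.11 / √(0.74 × 16611.74) = 103.11 / 110.8724 ≈ 0.930

0.930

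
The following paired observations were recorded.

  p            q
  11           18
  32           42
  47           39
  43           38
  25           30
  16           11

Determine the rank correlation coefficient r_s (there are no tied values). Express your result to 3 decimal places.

Rank p: 1, 4, 6, 5, 3, 2
Rank q: 2, 6, 5, 4, 3, 1
d = rank(p) − rank(q): -1, -2, 1, 1, 0, 1; Σd² = 8
ρ = 1 − 6Σd² / [n(n²−1)] = 1 − 6×8 / (6×35) = 1 − 48/210 ≈ 0.771

0.771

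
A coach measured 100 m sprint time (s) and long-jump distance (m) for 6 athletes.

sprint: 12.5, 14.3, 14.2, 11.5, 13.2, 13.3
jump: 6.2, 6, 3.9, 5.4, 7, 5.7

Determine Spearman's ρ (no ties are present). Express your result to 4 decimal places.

-0.1429

Rank sprint: 2, 6, 5, 1, 3, 4
Rank jump: 5, 4, 1, 2, 6, 3
d = rank(sprint) − rank(jump): -3, 2, 4, -1, -3, 1; Σd² = 40
ρ = 1 − 6Σd² / [n(n²−1)] = 1 − 6×40 / (6×35) = 1 − 240/210 ≈ -0.1429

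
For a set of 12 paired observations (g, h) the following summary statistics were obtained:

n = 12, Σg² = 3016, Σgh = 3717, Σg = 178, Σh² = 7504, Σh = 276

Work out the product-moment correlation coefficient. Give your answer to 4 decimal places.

-0.5721

r = (nΣgh − ΣgΣh) / √[(nΣg² − (Σg)²)(nΣh² − (Σh)²)]
Numerator: 12×3717 − 178×276 = -4524
Denominator: √[(36192 − 31684)(90048 − 76176)] = √[4508 × 13872] = 7907.9059
r = -4524 / 7907.9059 ≈ -0.5721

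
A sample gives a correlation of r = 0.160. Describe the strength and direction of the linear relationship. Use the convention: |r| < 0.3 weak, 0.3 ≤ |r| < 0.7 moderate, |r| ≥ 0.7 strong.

weak positive

r = 0.160 > 0 so the relationship is positive.
|r| = 0.160, which falls in the weak range.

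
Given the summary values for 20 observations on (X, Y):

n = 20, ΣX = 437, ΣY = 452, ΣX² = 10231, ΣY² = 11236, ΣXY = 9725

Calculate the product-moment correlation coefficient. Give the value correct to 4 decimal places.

-0.1811

r = (nΣXY − ΣXΣY) / √[(nΣX² − (ΣX)²)(nΣY² − (ΣY)²)]
Numerator: 20×9725 − 437×452 = -3024
Denominator: √[(204620 − 190969)(224720 − 204304)] = √[13651 × 20416] = 16694.2749
r = -3024 / 16694.2749 ≈ -0.1811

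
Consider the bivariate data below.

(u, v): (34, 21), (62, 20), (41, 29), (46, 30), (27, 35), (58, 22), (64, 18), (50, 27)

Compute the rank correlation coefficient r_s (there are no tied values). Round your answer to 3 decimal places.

Rank u: 2, 7, 3, 4, 1, 6, 8, 5
Rank v: 3, 2, 6, 7, 8, 4, 1, 5
d = rank(u) − rank(v): -1, 5, -3, -3, -7, 2, 7, 0; Σd² = 146
ρ = 1 − 6Σd² / [n(n²−1)] = 1 − 6×146 / (8×63) = 1 − 876/504 ≈ -0.738

-0.738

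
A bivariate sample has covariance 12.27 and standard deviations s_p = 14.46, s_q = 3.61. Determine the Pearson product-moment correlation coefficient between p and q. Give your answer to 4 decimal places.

r = Cov(p,q) / (s_p · s_q) = 12.27 / (14.46 × 3.61)
  = 12.27 / 52.2006 ≈ 0.2351

0.2351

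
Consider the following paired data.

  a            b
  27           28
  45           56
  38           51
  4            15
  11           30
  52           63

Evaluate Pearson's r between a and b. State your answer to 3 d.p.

n = 6, Σa = 177, Σb = 243, Σa² = 7039, Σb² = 11615, Σab = 8880
nΣab − ΣaΣb = 53280 − 43011 = 10269
nΣa² − (Σa)² = 42234 − 31329 = 10905; nΣb² − (Σb)² = 69690 − 59049 = 10641
r = 10269 / √(10905 × 10641) = 10269 / 10772.1913 ≈ 0.953

0.953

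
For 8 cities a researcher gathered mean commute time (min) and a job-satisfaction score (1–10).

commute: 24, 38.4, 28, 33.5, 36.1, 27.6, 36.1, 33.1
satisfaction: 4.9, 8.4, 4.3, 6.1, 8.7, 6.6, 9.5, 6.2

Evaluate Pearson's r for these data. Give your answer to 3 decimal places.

0.816

n = 8, Σx = 256.8, Σy = 54.7, Σx² = 8420.6, Σy² = 398.21, Σxy = 1809.31
nΣxy − ΣxΣy = 14474.48 − 14046.96 = 427.52
nΣx² − (Σx)² = 67364.8 − 65946.24 = 1418.56; nΣy² − (Σy)² = 3185.68 − 2992.09 = 193.59
r = 427.52 / √(1418.56 × 193.59) = 427.52 / 524.0411 ≈ 0.816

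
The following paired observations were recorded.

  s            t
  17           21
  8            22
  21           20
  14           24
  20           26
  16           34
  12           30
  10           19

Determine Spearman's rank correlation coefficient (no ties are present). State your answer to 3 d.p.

Rank s: 6, 1, 8, 4, 7, 5, 3, 2
Rank t: 3, 4, 2, 5, 6, 8, 7, 1
d = rank(s) − rank(t): 3, -3, 6, -1, 1, -3, -4, 1; Σd² = 82
ρ = 1 − 6Σd² / [n(n²−1)] = 1 − 6×82 / (8×63) = 1 − 492/504 ≈ 0.024

0.024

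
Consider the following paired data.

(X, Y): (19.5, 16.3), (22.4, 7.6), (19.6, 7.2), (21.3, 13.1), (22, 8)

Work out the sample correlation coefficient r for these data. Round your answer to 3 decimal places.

n = 5, ΣX = 104.8, ΣY = 52.2, ΣX² = 2203.86, ΣY² = 610.9, ΣXY = 1084.24
nΣXY − ΣXΣY = 5421.2 − 5470.56 = -49.36
nΣX² − (ΣX)² = 11019.3 − 10983.04 = 36.26; nΣY² − (ΣY)² = 3054.5 − 2724.84 = 329.66
r = -49.36 / √(36.26 × 329.66) = -49.36 / 109.3319 ≈ -0.451

-0.451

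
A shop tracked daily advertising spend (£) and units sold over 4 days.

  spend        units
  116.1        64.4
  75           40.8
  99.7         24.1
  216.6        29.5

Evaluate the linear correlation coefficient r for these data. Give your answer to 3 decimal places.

-0.244

n = 4, Σx = 507.4, Σy = 158.8, Σx² = 75959.86, Σy² = 7263.06, Σxy = 19329.31
nΣxy − ΣxΣy = 77317.24 − 80575.12 = -3257.88
nΣx² − (Σx)² = 303839.44 − 257454.76 = 46384.68; nΣy² − (Σy)² = 29052.24 − 25217.44 = 3834.8
r = -3257.88 / √(46384.68 × 3834.8) = -3257.88 / 13337.0151 ≈ -0.244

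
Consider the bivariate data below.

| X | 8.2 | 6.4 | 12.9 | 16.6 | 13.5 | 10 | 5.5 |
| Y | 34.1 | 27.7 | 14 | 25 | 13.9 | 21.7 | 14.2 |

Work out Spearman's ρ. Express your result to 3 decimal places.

-0.321

Rank X: 3, 2, 5, 7, 6, 4, 1
Rank Y: 7, 6, 2, 5, 1, 4, 3
d = rank(X) − rank(Y): -4, -4, 3, 2, 5, 0, -2; Σd² = 74
ρ = 1 − 6Σd² / [n(n²−1)] = 1 − 6×74 / (7×48) = 1 − 444/336 ≈ -0.321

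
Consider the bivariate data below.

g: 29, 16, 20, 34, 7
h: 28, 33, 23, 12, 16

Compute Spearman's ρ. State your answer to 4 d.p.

-0.3000

Rank g: 4, 2, 3, 5, 1
Rank h: 4, 5, 3, 1, 2
d = rank(g) − rank(h): 0, -3, 0, 4, -1; Σd² = 26
ρ = 1 − 6Σd² / [n(n²−1)] = 1 − 6×26 / (5×24) = 1 − 156/120 ≈ -0.3000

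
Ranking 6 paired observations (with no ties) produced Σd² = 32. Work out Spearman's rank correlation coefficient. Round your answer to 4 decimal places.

ρ = 1 − 6Σd² / [n(n²−1)] = 1 − 6×32 / (6×35)
  = 1 − 192/210 = 1 − 0.91429 ≈ 0.0857

0.0857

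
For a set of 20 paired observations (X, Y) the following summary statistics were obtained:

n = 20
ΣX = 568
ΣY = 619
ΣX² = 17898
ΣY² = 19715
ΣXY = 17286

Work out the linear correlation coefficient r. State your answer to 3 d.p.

r = (nΣXY − ΣXΣY) / √[(nΣX² − (ΣX)²)(nΣY² − (ΣY)²)]
Numerator: 20×17286 − 568×619 = -5872
Denominator: √[(357960 − 322624)(394300 − 383161)] = √[35336 × 11139] = 19839.5490
r = -5872 / 19839.5490 ≈ -0.296

-0.296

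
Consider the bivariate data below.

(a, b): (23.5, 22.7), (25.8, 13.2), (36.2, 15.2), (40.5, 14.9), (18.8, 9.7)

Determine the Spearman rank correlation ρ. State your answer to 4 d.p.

Rank a: 2, 3, 4, 5, 1
Rank b: 5, 2, 4, 3, 1
d = rank(a) − rank(b): -3, 1, 0, 2, 0; Σd² = 14
ρ = 1 − 6Σd² / [n(n²−1)] = 1 − 6×14 / (5×24) = 1 − 84/120 ≈ 0.3000

0.3000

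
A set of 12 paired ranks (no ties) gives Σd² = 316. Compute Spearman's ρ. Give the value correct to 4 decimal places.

-0.1049

ρ = 1 − 6Σd² / [n(n²−1)] = 1 − 6×316 / (12×143)
  = 1 − 1896/1716 = 1 − 1.10490 ≈ -0.1049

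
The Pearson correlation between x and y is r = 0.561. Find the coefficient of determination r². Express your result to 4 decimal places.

0.3147

r² = (0.561)² = 0.3147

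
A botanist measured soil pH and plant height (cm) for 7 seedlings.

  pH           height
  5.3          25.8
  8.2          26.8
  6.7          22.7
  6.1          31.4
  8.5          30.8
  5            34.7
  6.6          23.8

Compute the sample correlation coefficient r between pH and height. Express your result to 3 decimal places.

n = 7, Σx = 46.4, Σy = 196, Σx² = 318.24, Σy² = 5604.3, Σxy = 1292.51
nΣxy − ΣxΣy = 9047.57 − 9094.4 = -46.83
nΣx² − (Σx)² = 2227.68 − 2152.96 = 74.72; nΣy² − (Σy)² = 39230.1 − 38416 = 814.1
r = -46.83 / √(74.72 × 814.1) = -46.83 / 246.6365 ≈ -0.190

-0.190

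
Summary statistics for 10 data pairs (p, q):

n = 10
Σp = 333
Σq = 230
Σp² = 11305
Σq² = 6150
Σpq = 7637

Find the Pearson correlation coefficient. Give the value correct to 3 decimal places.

r = (nΣpq − ΣpΣq) / √[(nΣp² − (Σp)²)(nΣq² − (Σq)²)]
Numerator: 10×7637 − 333×230 = -220
Denominator: √[(113050 − 110889)(61500 − 52900)] = √[2161 × 8600] = 4310.9860
r = -220 / 4310.9860 ≈ -0.051

-0.051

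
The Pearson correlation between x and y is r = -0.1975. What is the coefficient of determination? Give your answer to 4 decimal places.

r² = (-0.1975)² = 0.0390

0.0390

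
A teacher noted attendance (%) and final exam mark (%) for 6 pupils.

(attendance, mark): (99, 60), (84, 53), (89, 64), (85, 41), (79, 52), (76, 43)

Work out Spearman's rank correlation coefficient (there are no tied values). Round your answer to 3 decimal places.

0.600

Rank attendance: 6, 3, 5, 4, 2, 1
Rank mark: 5, 4, 6, 1, 3, 2
d = rank(attendance) − rank(mark): 1, -1, -1, 3, -1, -1; Σd² = 14
ρ = 1 − 6Σd² / [n(n²−1)] = 1 − 6×14 / (6×35) = 1 − 84/210 ≈ 0.600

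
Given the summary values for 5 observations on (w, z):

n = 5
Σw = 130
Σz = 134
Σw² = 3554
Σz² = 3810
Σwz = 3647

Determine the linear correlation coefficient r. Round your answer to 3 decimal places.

0.835

r = (nΣwz − ΣwΣz) / √[(nΣw² − (Σw)²)(nΣz² − (Σz)²)]
Numerator: 5×3647 − 130×134 = 815
Denominator: √[(17770 − 16900)(19050 − 17956)] = √[870 × 1094] = 975.5921
r = 815 / 975.5921 ≈ 0.835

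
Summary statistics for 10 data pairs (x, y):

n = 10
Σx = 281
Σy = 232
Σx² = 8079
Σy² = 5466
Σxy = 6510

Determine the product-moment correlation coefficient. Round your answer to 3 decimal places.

r = (nΣxy − ΣxΣy) / √[(nΣx² − (Σx)²)(nΣy² − (Σy)²)]
Numerator: 10×6510 − 281×232 = -92
Denominator: √[(80790 − 78961)(54660 − 53824)] = √[1829 × 836] = 1236.5452
r = -92 / 1236.5452 ≈ -0.074

-0.074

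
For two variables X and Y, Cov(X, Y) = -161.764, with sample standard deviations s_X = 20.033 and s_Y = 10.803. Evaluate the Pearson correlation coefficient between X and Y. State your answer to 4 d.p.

-0.7475

r = Cov(X,Y) / (s_X · s_Y) = -161.764 / (20.033 × 10.803)
  = -161.764 / 216.4165 ≈ -0.7475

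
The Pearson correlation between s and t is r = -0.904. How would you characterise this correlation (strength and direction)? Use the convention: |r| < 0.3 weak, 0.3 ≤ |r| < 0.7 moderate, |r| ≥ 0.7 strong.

r = -0.904 < 0 so the relationship is negative.
|r| = 0.904, which falls in the strong range.

strong negative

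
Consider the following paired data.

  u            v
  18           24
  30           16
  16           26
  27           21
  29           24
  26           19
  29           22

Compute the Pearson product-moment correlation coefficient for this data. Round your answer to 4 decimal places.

-0.6669

n = 7, Σu = 175, Σv = 152, Σu² = 4567, Σv² = 3370, Σuv = 3723
nΣuv − ΣuΣv = 26061 − 26600 = -539
nΣu² − (Σu)² = 31969 − 30625 = 1344; nΣv² − (Σv)² = 23590 − 23104 = 486
r = -539 / √(1344 × 486) = -539 / 808.1980 ≈ -0.6669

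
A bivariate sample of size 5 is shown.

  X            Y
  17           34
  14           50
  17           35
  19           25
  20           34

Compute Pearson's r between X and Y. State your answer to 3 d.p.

-0.833

n = 5, ΣX = 87, ΣY = 178, ΣX² = 1535, ΣY² = 6662, ΣXY = 3028
nΣXY − ΣXΣY = 15140 − 15486 = -346
nΣX² − (ΣX)² = 7675 − 7569 = 106; nΣY² − (ΣY)² = 33310 − 31684 = 1626
r = -346 / √(106 × 1626) = -346 / 415.1578 ≈ -0.833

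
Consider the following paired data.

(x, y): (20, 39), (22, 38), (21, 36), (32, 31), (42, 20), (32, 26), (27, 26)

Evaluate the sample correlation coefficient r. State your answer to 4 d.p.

-0.9073

n = 7, Σx = 196, Σy = 216, Σx² = 5866, Σy² = 6974, Σxy = 5738
nΣxy − ΣxΣy = 40166 − 42336 = -2170
nΣx² − (Σx)² = 41062 − 38416 = 2646; nΣy² − (Σy)² = 48818 − 46656 = 2162
r = -2170 / √(2646 × 2162) = -2170 / 2391.7885 ≈ -0.9073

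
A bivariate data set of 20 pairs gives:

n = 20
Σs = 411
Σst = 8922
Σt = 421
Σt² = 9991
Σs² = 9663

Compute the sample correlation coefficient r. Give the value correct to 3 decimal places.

0.231

r = (nΣst − ΣsΣt) / √[(nΣs² − (Σs)²)(nΣt² − (Σt)²)]
Numerator: 20×8922 − 411×421 = 5409
Denominator: √[(193260 − 168921)(199820 − 177241)] = √[24339 × 22579] = 23442.4888
r = 5409 / 23442.4888 ≈ 0.231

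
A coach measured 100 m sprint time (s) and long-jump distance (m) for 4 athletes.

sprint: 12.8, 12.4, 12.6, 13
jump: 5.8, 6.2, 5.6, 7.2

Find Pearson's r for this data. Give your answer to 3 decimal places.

0.580

n = 4, Σx = 50.8, Σy = 24.8, Σx² = 645.36, Σy² = 155.28, Σxy = 315.28
nΣxy − ΣxΣy = 1261.12 − 1259.84 = 1.28
nΣx² − (Σx)² = 2581.44 − 2580.64 = 0.8; nΣy² − (Σy)² = 621.12 − 615.04 = 6.08
r = 1.28 / √(0.8 × 6.08) = 1.28 / 2.2054 ≈ 0.580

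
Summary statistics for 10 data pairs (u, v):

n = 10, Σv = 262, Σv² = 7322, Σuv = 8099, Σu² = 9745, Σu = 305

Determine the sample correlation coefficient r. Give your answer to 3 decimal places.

r = (nΣuv − ΣuΣv) / √[(nΣu² − (Σu)²)(nΣv² − (Σv)²)]
Numerator: 10×8099 − 305×262 = 1080
Denominator: √[(97450 − 93025)(73220 − 68644)] = √[4425 × 4576] = 4499.8667
r = 1080 / 4499.8667 ≈ 0.240

0.240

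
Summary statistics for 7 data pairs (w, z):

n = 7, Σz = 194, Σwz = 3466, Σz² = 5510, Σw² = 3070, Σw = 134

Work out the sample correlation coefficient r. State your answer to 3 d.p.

-0.954

r = (nΣwz − ΣwΣz) / √[(nΣw² − (Σw)²)(nΣz² − (Σz)²)]
Numerator: 7×3466 − 134×194 = -1734
Denominator: √[(21490 − 17956)(38570 − 37636)] = √[3534 × 934] = 1816.7983
r = -1734 / 1816.7983 ≈ -0.954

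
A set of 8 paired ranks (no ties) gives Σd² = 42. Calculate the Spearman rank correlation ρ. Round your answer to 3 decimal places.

0.500

ρ = 1 − 6Σd² / [n(n²−1)] = 1 − 6×42 / (8×63)
  = 1 − 252/504 = 1 − 0.5000 ≈ 0.500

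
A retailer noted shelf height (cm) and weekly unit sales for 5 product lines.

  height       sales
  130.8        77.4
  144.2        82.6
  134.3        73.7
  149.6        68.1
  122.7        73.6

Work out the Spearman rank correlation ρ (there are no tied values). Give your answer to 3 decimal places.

-0.100

Rank height: 2, 4, 3, 5, 1
Rank sales: 4, 5, 3, 1, 2
d = rank(height) − rank(sales): -2, -1, 0, 4, -1; Σd² = 22
ρ = 1 − 6Σd² / [n(n²−1)] = 1 − 6×22 / (5×24) = 1 − 132/120 ≈ -0.100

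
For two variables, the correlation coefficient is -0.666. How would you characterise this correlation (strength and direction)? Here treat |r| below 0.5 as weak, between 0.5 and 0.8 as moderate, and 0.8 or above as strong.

moderate negative

r = -0.666 < 0 so the relationship is negative.
|r| = 0.666, which falls in the moderate range.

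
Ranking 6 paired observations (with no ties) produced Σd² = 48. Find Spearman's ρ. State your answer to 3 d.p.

ρ = 1 − 6Σd² / [n(n²−1)] = 1 − 6×48 / (6×35)
  = 1 − 288/210 = 1 − 1.3714 ≈ -0.371

-0.371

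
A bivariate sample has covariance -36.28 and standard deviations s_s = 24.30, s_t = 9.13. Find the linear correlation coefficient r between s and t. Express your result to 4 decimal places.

r = Cov(s,t) / (s_s · s_t) = -36.28 / (24.30 × 9.13)
  = -36.28 / 221.8590 ≈ -0.1635

-0.1635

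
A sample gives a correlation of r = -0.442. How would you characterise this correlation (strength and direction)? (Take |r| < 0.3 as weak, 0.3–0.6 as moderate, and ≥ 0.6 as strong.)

moderate negative

r = -0.442 < 0 so the relationship is negative.
|r| = 0.442, which falls in the moderate range.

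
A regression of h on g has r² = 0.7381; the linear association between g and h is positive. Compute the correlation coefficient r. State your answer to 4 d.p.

0.8591

|r| = √0.7381 = 0.8591
The association is positive, so r = 0.8591.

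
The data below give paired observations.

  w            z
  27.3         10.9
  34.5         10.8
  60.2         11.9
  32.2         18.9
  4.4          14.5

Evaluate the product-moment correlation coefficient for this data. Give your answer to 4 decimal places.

n = 5, Σw = 158.6, Σz = 67, Σw² = 6615.78, Σz² = 944.52, Σwz = 2058.93
nΣwz − ΣwΣz = 10294.65 − 10626.2 = -331.55
nΣw² − (Σw)² = 33078.9 − 25153.96 = 7924.94; nΣz² − (Σz)² = 4722.6 − 4489 = 233.6
r = -331.55 / √(7924.94 × 233.6) = -331.55 / 1360.6124 ≈ -0.2437

-0.2437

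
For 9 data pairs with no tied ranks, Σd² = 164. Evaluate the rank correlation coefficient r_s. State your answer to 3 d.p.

ρ = 1 − 6Σd² / [n(n²−1)] = 1 − 6×164 / (9×80)
  = 1 − 984/720 = 1 − 1.3667 ≈ -0.367

-0.367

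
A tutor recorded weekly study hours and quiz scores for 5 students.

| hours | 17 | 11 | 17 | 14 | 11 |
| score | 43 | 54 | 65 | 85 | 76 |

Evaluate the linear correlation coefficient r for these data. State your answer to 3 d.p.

n = 5, Σx = 70, Σy = 323, Σx² = 1016, Σy² = 21991, Σxy = 4456
nΣxy − ΣxΣy = 22280 − 22610 = -330
nΣx² − (Σx)² = 5080 − 4900 = 180; nΣy² − (Σy)² = 109955 − 104329 = 5626
r = -330 / √(180 × 5626) = -330 / 1006.3200 ≈ -0.328

-0.328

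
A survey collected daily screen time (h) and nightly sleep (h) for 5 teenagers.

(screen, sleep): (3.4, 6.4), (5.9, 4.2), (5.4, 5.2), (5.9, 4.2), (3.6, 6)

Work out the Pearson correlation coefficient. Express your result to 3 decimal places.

-0.965

n = 5, Σx = 24.2, Σy = 26, Σx² = 123.3, Σy² = 139.28, Σxy = 121
nΣxy − ΣxΣy = 605 − 629.2 = -24.2
nΣx² − (Σx)² = 616.5 − 585.64 = 30.86; nΣy² − (Σy)² = 696.4 − 676 = 20.4
r = -24.2 / √(30.86 × 20.4) = -24.2 / 25.0907 ≈ -0.965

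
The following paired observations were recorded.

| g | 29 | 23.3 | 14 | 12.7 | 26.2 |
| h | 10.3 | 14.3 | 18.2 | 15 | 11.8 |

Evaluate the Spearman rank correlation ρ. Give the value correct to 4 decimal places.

-0.9000

Rank g: 5, 3, 2, 1, 4
Rank h: 1, 3, 5, 4, 2
d = rank(g) − rank(h): 4, 0, -3, -3, 2; Σd² = 38
ρ = 1 − 6Σd² / [n(n²−1)] = 1 − 6×38 / (5×24) = 1 − 228/120 ≈ -0.9000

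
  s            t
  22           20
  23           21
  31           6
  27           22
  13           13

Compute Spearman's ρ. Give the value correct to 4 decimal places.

Rank s: 2, 3, 5, 4, 1
Rank t: 3, 4, 1, 5, 2
d = rank(s) − rank(t): -1, -1, 4, -1, -1; Σd² = 20
ρ = 1 − 6Σd² / [n(n²−1)] = 1 − 6×20 / (5×24) = 1 − 120/120 ≈ 0.0000

0.0000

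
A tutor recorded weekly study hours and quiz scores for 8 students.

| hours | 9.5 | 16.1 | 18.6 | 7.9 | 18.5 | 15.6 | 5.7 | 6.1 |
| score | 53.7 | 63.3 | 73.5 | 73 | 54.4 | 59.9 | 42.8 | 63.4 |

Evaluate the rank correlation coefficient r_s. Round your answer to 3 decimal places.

Rank hours: 4, 6, 8, 3, 7, 5, 1, 2
Rank score: 2, 5, 8, 7, 3, 4, 1, 6
d = rank(hours) − rank(score): 2, 1, 0, -4, 4, 1, 0, -4; Σd² = 54
ρ = 1 − 6Σd² / [n(n²−1)] = 1 − 6×54 / (8×63) = 1 − 324/504 ≈ 0.357

0.357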